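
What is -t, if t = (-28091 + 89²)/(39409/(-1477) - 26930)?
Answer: -29791090/39815019 ≈ -0.74824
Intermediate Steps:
t = 29791090/39815019 (t = (-28091 + 7921)/(39409*(-1/1477) - 26930) = -20170/(-39409/1477 - 26930) = -20170/(-39815019/1477) = -20170*(-1477/39815019) = 29791090/39815019 ≈ 0.74824)
-t = -1*29791090/39815019 = -29791090/39815019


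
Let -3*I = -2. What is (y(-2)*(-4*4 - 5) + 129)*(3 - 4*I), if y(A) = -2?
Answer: 57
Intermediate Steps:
I = ⅔ (I = -⅓*(-2) = ⅔ ≈ 0.66667)
(y(-2)*(-4*4 - 5) + 129)*(3 - 4*I) = (-2*(-4*4 - 5) + 129)*(3 - 4*⅔) = (-2*(-16 - 5) + 129)*(3 - 8/3) = (-2*(-21) + 129)*(⅓) = (42 + 129)*(⅓) = 171*(⅓) = 57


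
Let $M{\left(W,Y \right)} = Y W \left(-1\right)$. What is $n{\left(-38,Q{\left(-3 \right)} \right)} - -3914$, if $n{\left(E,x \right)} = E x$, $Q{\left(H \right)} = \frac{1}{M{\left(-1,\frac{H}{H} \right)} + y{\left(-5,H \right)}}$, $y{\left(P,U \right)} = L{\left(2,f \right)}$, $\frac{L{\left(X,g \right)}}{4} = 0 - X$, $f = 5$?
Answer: $\frac{27436}{7} \approx 3919.4$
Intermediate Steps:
$L{\left(X,g \right)} = - 4 X$ ($L{\left(X,g \right)} = 4 \left(0 - X\right) = 4 \left(- X\right) = - 4 X$)
$y{\left(P,U \right)} = -8$ ($y{\left(P,U \right)} = \left(-4\right) 2 = -8$)
$M{\left(W,Y \right)} = - W Y$ ($M{\left(W,Y \right)} = W Y \left(-1\right) = - W Y$)
$Q{\left(H \right)} = - \frac{1}{7}$ ($Q{\left(H \right)} = \frac{1}{\left(-1\right) \left(-1\right) \frac{H}{H} - 8} = \frac{1}{\left(-1\right) \left(-1\right) 1 - 8} = \frac{1}{1 - 8} = \frac{1}{-7} = - \frac{1}{7}$)
$n{\left(-38,Q{\left(-3 \right)} \right)} - -3914 = \left(-38\right) \left(- \frac{1}{7}\right) - -3914 = \frac{38}{7} + 3914 = \frac{27436}{7}$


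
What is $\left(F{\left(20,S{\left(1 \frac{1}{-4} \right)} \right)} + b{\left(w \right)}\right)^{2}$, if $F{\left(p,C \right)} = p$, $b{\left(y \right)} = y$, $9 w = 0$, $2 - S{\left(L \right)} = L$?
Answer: $400$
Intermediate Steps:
$S{\left(L \right)} = 2 - L$
$w = 0$ ($w = \frac{1}{9} \cdot 0 = 0$)
$\left(F{\left(20,S{\left(1 \frac{1}{-4} \right)} \right)} + b{\left(w \right)}\right)^{2} = \left(20 + 0\right)^{2} = 20^{2} = 400$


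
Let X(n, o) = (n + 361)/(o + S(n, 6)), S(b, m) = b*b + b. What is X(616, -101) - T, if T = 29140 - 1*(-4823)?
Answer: -12904954096/379971 ≈ -33963.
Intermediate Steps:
S(b, m) = b + b² (S(b, m) = b² + b = b + b²)
T = 33963 (T = 29140 + 4823 = 33963)
X(n, o) = (361 + n)/(o + n*(1 + n)) (X(n, o) = (n + 361)/(o + n*(1 + n)) = (361 + n)/(o + n*(1 + n)))
X(616, -101) - T = (361 + 616)/(-101 + 616*(1 + 616)) - 1*33963 = 977/(-101 + 616*617) - 33963 = 977/(-101 + 380072) - 33963 = 977/379971 - 33963 = -12904954096/379971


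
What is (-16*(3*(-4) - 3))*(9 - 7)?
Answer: 480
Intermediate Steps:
(-16*(3*(-4) - 3))*(9 - 7) = -16*(-12 - 3)*2 = -16*(-15)*2 = 240*2 = 480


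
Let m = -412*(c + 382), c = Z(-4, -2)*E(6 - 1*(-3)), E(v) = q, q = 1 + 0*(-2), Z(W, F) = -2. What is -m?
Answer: 156560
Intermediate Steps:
q = 1 (q = 1 + 0 = 1)
E(v) = 1
c = -2 (c = -2*1 = -2)
m = -156560 (m = -412*(-2 + 382) = -412*380 = -156560)
-m = -1*(-156560) = 156560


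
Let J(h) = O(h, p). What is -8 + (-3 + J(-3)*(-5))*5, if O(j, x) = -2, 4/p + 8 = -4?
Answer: 27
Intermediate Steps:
p = -1/3 (p = 4/(-8 - 4) = 4/(-12) = 4*(-1/12) = -1/3 ≈ -0.33333)
J(h) = -2
-8 + (-3 + J(-3)*(-5))*5 = -8 + (-3 - 2*(-5))*5 = -8 + (-3 + 10)*5 = -8 + 7*5 = -8 + 35 = 27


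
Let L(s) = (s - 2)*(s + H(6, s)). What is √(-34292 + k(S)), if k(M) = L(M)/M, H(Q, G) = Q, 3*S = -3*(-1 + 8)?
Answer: I*√1680371/7 ≈ 185.18*I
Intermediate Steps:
S = -7 (S = (-3*(-1 + 8))/3 = (-3*7)/3 = (⅓)*(-21) = -7)
L(s) = (-2 + s)*(6 + s) (L(s) = (s - 2)*(s + 6) = (-2 + s)*(6 + s))
k(M) = (-12 + M² + 4*M)/M
√(-34292 + k(S)) = √(-34292 + (4 - 7 - 12/(-7))) = √(-34292 + (4 - 7 - 12*(-⅐))) = √(-34292 + (4 - 7 + 12/7)) = √(-34292 - 9/7) = √(-240053/7) = I*√1680371/7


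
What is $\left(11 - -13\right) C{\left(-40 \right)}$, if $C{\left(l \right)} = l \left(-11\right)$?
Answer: $10560$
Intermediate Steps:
$C{\left(l \right)} = - 11 l$
$\left(11 - -13\right) C{\left(-40 \right)} = \left(11 - -13\right) \left(\left(-11\right) \left(-40\right)\right) = \left(11 + 13\right) 440 = 24 \cdot 440 = 10560$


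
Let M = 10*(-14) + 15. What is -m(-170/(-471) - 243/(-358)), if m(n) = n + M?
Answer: 20901937/168618 ≈ 123.96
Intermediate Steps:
M = -125 (M = -140 + 15 = -125)
m(n) = -125 + n (m(n) = n - 125 = -125 + n)
-m(-170/(-471) - 243/(-358)) = -(-125 + (-170/(-471) - 243/(-358))) = -(-125 + (-170*(-1/471) - 243*(-1/358))) = -(-125 + (170/471 + 243/358)) = -(-125 + 175313/168618) = -1*(-20901937/168618) = 20901937/168618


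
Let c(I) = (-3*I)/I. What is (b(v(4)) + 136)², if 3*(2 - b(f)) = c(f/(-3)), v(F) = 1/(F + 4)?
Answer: 19321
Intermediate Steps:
v(F) = 1/(4 + F)
c(I) = -3
b(f) = 3 (b(f) = 2 - ⅓*(-3) = 2 + 1 = 3)
(b(v(4)) + 136)² = (3 + 136)² = 139² = 19321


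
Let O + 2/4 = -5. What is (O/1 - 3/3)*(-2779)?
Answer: 36127/2 ≈ 18064.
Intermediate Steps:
O = -11/2 (O = -1/2 - 5 = -11/2 ≈ -5.5000)
(O/1 - 3/3)*(-2779) = (-11/2/1 - 3/3)*(-2779) = (-11/2*1 - 3*1/3)*(-2779) = (-11/2 - 1)*(-2779) = -13/2*(-2779) = 36127/2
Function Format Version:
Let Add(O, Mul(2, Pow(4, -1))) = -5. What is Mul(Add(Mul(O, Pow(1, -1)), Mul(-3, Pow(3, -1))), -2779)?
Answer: Rational(36127, 2) ≈ 18064.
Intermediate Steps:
O = Rational(-11, 2) (O = Add(Rational(-1, 2), -5) = Rational(-11, 2) ≈ -5.5000)
Mul(Add(Mul(O, Pow(1, -1)), Mul(-3, Pow(3, -1))), -2779) = Mul(Add(Mul(Rational(-11, 2), Pow(1, -1)), Mul(-3, Pow(3, -1))), -2779) = Mul(Add(Mul(Rational(-11, 2), 1), Mul(-3, Rational(1, 3))), -2779) = Mul(Add(Rational(-11, 2), -1), -2779) = Mul(Rational(-13, 2), -2779) = Rational(36127, 2)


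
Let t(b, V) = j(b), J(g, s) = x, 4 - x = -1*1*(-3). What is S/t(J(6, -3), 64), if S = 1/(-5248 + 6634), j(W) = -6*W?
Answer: -1/8316 ≈ -0.00012025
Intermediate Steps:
x = 1 (x = 4 - (-1*1)*(-3) = 4 - (-1)*(-3) = 4 - 1*3 = 4 - 3 = 1)
J(g, s) = 1
t(b, V) = -6*b
S = 1/1386 ≈ 0.00072150
S/t(J(6, -3), 64) = 1/(1386*((-6*1))) = (1/1386)/(-6) = (1/1386)*(-⅙) = -1/8316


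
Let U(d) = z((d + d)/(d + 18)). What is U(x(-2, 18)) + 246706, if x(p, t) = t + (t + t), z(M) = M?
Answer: 493415/2 ≈ 2.4671e+5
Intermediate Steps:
x(p, t) = 3*t (x(p, t) = t + 2*t = 3*t)
U(d) = 2*d/(18 + d) (U(d) = (d + d)/(d + 18) = (2*d)/(18 + d) = 2*d/(18 + d))
U(x(-2, 18)) + 246706 = 2*(3*18)/(18 + 3*18) + 246706 = 2*54/(18 + 54) + 246706 = 2*54/72 + 246706 = 2*54*(1/72) + 246706 = 3/2 + 246706 = 493415/2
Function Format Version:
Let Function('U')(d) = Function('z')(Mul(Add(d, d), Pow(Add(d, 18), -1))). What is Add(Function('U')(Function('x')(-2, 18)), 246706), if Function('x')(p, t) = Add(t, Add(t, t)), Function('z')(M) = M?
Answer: Rational(493415, 2) ≈ 2.4671e+5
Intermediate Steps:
Function('x')(p, t) = Mul(3, t) (Function('x')(p, t) = Add(t, Mul(2, t)) = Mul(3, t))
Function('U')(d) = Mul(2, d, Pow(Add(18, d), -1)) (Function('U')(d) = Mul(Add(d, d), Pow(Add(d, 18), -1)) = Mul(Mul(2, d), Pow(Add(18, d), -1)) = Mul(2, d, Pow(Add(18, d), -1)))
Add(Function('U')(Function('x')(-2, 18)), 246706) = Add(Mul(2, Mul(3, 18), Pow(Add(18, Mul(3, 18)), -1)), 246706) = Add(Mul(2, 54, Pow(Add(18, 54), -1)), 246706) = Add(Mul(2, 54, Pow(72, -1)), 246706) = Add(Mul(2, 54, Rational(1, 72)), 246706) = Add(Rational(3, 2), 246706) = Rational(493415, 2)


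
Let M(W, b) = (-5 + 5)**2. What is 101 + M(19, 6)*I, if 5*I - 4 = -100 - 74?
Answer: 101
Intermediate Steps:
M(W, b) = 0 (M(W, b) = 0**2 = 0)
I = -34 (I = 4/5 + (-100 - 74)/5 = 4/5 + (1/5)*(-174) = 4/5 - 174/5 = -34)
101 + M(19, 6)*I = 101 + 0*(-34) = 101 + 0 = 101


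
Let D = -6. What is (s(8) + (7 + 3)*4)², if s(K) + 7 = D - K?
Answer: 361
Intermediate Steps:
s(K) = -13 - K (s(K) = -7 + (-6 - K) = -13 - K)
(s(8) + (7 + 3)*4)² = ((-13 - 1*8) + (7 + 3)*4)² = ((-13 - 8) + 10*4)² = (-21 + 40)² = 19² = 361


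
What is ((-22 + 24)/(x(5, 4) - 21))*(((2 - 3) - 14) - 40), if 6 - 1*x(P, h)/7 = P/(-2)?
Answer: -20/7 ≈ -2.8571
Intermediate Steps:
x(P, h) = 42 + 7*P/2 (x(P, h) = 42 - 7*P/(-2) = 42 - (-7)*P/2 = 42 + 7*P/2)
((-22 + 24)/(x(5, 4) - 21))*(((2 - 3) - 14) - 40) = ((-22 + 24)/((42 + (7/2)*5) - 21))*(((2 - 3) - 14) - 40) = (2/((42 + 35/2) - 21))*((-1 - 14) - 40) = (2/(119/2 - 21))*(-15 - 40) = (2/(77/2))*(-55) = (2*(2/77))*(-55) = (4/77)*(-55) = -20/7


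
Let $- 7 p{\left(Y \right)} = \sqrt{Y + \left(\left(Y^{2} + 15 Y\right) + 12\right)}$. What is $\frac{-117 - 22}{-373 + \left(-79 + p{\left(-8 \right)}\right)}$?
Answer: $\frac{769643}{2502737} - \frac{973 i \sqrt{13}}{5005474} \approx 0.30752 - 0.00070087 i$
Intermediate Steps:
$p{\left(Y \right)} = - \frac{\sqrt{12 + Y^{2} + 16 Y}}{7}$ ($p{\left(Y \right)} = - \frac{\sqrt{Y + \left(\left(Y^{2} + 15 Y\right) + 12\right)}}{7} = - \frac{\sqrt{Y + \left(12 + Y^{2} + 15 Y\right)}}{7} = - \frac{\sqrt{12 + Y^{2} + 16 Y}}{7}$)
$\frac{-117 - 22}{-373 + \left(-79 + p{\left(-8 \right)}\right)} = \frac{-117 - 22}{-373 - \left(79 + \frac{\sqrt{12 + \left(-8\right)^{2} + 16 \left(-8\right)}}{7}\right)} = - \frac{139}{-373 - \left(79 + \frac{\sqrt{12 + 64 - 128}}{7}\right)} = - \frac{139}{-373 - \left(79 + \frac{\sqrt{-52}}{7}\right)} = - \frac{139}{-373 - \left(79 + \frac{2 i \sqrt{13}}{7}\right)} = - \frac{139}{-452 - \frac{2 i \sqrt{13}}{7}}$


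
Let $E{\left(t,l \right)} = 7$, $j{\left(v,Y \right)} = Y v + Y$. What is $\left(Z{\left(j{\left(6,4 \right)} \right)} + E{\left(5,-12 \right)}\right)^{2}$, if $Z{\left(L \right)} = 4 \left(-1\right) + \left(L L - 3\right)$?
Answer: $614656$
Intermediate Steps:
$j{\left(v,Y \right)} = Y + Y v$
$Z{\left(L \right)} = -7 + L^{2}$ ($Z{\left(L \right)} = -4 + \left(L^{2} - 3\right) = -4 + \left(-3 + L^{2}\right) = -7 + L^{2}$)
$\left(Z{\left(j{\left(6,4 \right)} \right)} + E{\left(5,-12 \right)}\right)^{2} = \left(\left(-7 + \left(4 \left(1 + 6\right)\right)^{2}\right) + 7\right)^{2} = \left(\left(-7 + \left(4 \cdot 7\right)^{2}\right) + 7\right)^{2} = \left(\left(-7 + 28^{2}\right) + 7\right)^{2} = \left(\left(-7 + 784\right) + 7\right)^{2} = \left(777 + 7\right)^{2} = 784^{2} = 614656$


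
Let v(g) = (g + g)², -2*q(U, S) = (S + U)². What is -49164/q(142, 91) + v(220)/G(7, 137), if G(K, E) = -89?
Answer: -10501599208/4831721 ≈ -2173.5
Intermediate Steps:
q(U, S) = -(S + U)²/2
v(g) = 4*g² (v(g) = (2*g)² = 4*g²)
-49164/q(142, 91) + v(220)/G(7, 137) = -49164*(-2/(91 + 142)²) + (4*220²)/(-89) = -49164/((-½*233²)) + (4*48400)*(-1/89) = -49164/((-½*54289)) + 193600*(-1/89) = -49164/(-54289/2) - 193600/89 = -49164*(-2/54289) - 193600/89 = 98328/54289 - 193600/89 = -10501599208/4831721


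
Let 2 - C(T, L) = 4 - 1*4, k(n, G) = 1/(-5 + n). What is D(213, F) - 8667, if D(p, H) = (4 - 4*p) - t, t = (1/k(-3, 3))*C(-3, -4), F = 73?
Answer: -9499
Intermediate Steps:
C(T, L) = 2 (C(T, L) = 2 - (4 - 1*4) = 2 - (4 - 4) = 2 - 1*0 = 2 + 0 = 2)
t = -16 (t = (1/1/(-5 - 3))*2 = (1/1/(-8))*2 = (1/(-⅛))*2 = (1*(-8))*2 = -8*2 = -16)
D(p, H) = 20 - 4*p (D(p, H) = (4 - 4*p) - 1*(-16) = (4 - 4*p) + 16 = 20 - 4*p)
D(213, F) - 8667 = (20 - 4*213) - 8667 = (20 - 852) - 8667 = -832 - 8667 = -9499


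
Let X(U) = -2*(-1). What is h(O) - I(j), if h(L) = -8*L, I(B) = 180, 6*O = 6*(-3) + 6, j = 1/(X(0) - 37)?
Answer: -164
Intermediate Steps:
X(U) = 2
j = -1/35 (j = 1/(2 - 37) = 1/(-35) = -1/35 ≈ -0.028571)
O = -2 (O = (6*(-3) + 6)/6 = (-18 + 6)/6 = (1/6)*(-12) = -2)
h(O) - I(j) = -8*(-2) - 1*180 = 16 - 180 = -164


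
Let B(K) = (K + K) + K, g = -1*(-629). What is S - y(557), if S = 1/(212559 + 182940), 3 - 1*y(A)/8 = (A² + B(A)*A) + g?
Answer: 3928482075025/395499 ≈ 9.9330e+6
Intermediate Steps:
g = 629
B(K) = 3*K (B(K) = 2*K + K = 3*K)
y(A) = -5008 - 32*A² (y(A) = 24 - 8*((A² + (3*A)*A) + 629) = 24 - 8*((A² + 3*A²) + 629) = 24 - 8*(4*A² + 629) = 24 - 8*(629 + 4*A²) = 24 + (-5032 - 32*A²) = -5008 - 32*A²)
S = 1/395499 ≈ 2.5284e-6
S - y(557) = 1/395499 - (-5008 - 32*557²) = 1/395499 - (-5008 - 32*310249) = 1/395499 - (-5008 - 9927968) = 1/395499 - 1*(-9932976) = 1/395499 + 9932976 = 3928482075025/395499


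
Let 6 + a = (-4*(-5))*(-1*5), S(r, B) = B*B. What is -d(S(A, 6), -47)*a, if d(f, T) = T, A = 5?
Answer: -4982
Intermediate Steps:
S(r, B) = B²
a = -106 (a = -6 + (-4*(-5))*(-1*5) = -6 + 20*(-5) = -6 - 100 = -106)
-d(S(A, 6), -47)*a = -(-47)*(-106) = -1*4982 = -4982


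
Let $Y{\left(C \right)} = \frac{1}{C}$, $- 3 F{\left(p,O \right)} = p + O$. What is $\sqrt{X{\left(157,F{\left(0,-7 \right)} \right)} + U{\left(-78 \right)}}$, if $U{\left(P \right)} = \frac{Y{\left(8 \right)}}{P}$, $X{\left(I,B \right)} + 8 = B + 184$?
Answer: $\frac{7 \sqrt{9841}}{52} \approx 13.354$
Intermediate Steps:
$F{\left(p,O \right)} = - \frac{O}{3} - \frac{p}{3}$ ($F{\left(p,O \right)} = - \frac{p + O}{3} = - \frac{O + p}{3} = - \frac{O}{3} - \frac{p}{3}$)
$X{\left(I,B \right)} = 176 + B$ ($X{\left(I,B \right)} = -8 + \left(B + 184\right) = -8 + \left(184 + B\right) = 176 + B$)
$U{\left(P \right)} = \frac{1}{8 P}$
$\sqrt{X{\left(157,F{\left(0,-7 \right)} \right)} + U{\left(-78 \right)}} = \sqrt{\left(176 - - \frac{7}{3}\right) + \frac{1}{8 \left(-78\right)}} = \sqrt{\left(176 + \left(\frac{7}{3} + 0\right)\right) + \frac{1}{8} \left(- \frac{1}{78}\right)} = \sqrt{\left(176 + \frac{7}{3}\right) - \frac{1}{624}} = \sqrt{\frac{535}{3} - \frac{1}{624}} = \sqrt{\frac{37093}{208}} = \frac{7 \sqrt{9841}}{52}$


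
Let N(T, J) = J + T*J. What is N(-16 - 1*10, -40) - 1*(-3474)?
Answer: 4474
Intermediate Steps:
N(T, J) = J + J*T
N(-16 - 1*10, -40) - 1*(-3474) = -40*(1 + (-16 - 1*10)) - 1*(-3474) = -40*(1 + (-16 - 10)) + 3474 = -40*(1 - 26) + 3474 = -40*(-25) + 3474 = 1000 + 3474 = 4474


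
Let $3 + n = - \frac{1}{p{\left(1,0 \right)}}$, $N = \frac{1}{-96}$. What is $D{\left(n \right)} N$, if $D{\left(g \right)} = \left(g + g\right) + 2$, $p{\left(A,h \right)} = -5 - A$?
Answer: $\frac{11}{288} \approx 0.038194$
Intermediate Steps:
$N = - \frac{1}{96} \approx -0.010417$
$n = - \frac{17}{6}$ ($n = -3 - \frac{1}{-5 - 1} = -3 - \frac{1}{-6} = -3 - - \frac{1}{6} = -3 + \frac{1}{6} = - \frac{17}{6} \approx -2.8333$)
$D{\left(g \right)} = 2 + 2 g$ ($D{\left(g \right)} = 2 g + 2 = 2 + 2 g$)
$D{\left(n \right)} N = \left(2 + 2 \left(- \frac{17}{6}\right)\right) \left(- \frac{1}{96}\right) = \left(2 - \frac{17}{3}\right) \left(- \frac{1}{96}\right) = \left(- \frac{11}{3}\right) \left(- \frac{1}{96}\right) = \frac{11}{288}$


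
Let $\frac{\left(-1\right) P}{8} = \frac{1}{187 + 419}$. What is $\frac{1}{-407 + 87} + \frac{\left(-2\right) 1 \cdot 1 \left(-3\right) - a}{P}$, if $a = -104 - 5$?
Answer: $- \frac{2787601}{320} \approx -8711.3$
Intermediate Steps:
$P = - \frac{4}{303}$ ($P = - \frac{8}{187 + 419} = - \frac{8}{606} = \left(-8\right) \frac{1}{606} = - \frac{4}{303} \approx -0.013201$)
$a = -109$
$\frac{1}{-407 + 87} + \frac{\left(-2\right) 1 \cdot 1 \left(-3\right) - a}{P} = \frac{1}{-407 + 87} + \frac{\left(-2\right) 1 \cdot 1 \left(-3\right) - -109}{- \frac{4}{303}} = \frac{1}{-320} + \left(\left(-2\right) 1 \left(-3\right) + 109\right) \left(- \frac{303}{4}\right) = - \frac{1}{320} + \left(\left(-2\right) \left(-3\right) + 109\right) \left(- \frac{303}{4}\right) = - \frac{1}{320} + \left(6 + 109\right) \left(- \frac{303}{4}\right) = - \frac{1}{320} + 115 \left(- \frac{303}{4}\right) = - \frac{1}{320} - \frac{34845}{4} = - \frac{2787601}{320}$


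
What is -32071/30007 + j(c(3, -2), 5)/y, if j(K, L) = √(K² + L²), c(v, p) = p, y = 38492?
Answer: -32071/30007 + √29/38492 ≈ -1.0686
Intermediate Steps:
-32071/30007 + j(c(3, -2), 5)/y = -32071/30007 + √((-2)² + 5²)/38492 = -32071*1/30007 + √(4 + 25)*(1/38492) = -32071/30007 + √29*(1/38492) = -32071/30007 + √29/38492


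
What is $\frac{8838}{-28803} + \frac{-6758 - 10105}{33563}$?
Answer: $- \frac{260778261}{322238363} \approx -0.80927$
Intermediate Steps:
$\frac{8838}{-28803} + \frac{-6758 - 10105}{33563} = 8838 \left(- \frac{1}{28803}\right) + \left(-6758 - 10105\right) \frac{1}{33563} = - \frac{2946}{9601} - \frac{16863}{33563} = - \frac{260778261}{322238363}$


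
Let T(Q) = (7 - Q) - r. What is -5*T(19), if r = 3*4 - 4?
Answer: 100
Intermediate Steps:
r = 8 (r = 12 - 4 = 8)
T(Q) = -1 - Q (T(Q) = (7 - Q) - 1*8 = (7 - Q) - 8 = -1 - Q)
-5*T(19) = -5*(-1 - 1*19) = -5*(-1 - 19) = -5*(-20) = 100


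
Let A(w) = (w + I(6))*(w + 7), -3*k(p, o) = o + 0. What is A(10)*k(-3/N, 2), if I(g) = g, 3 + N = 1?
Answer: -544/3 ≈ -181.33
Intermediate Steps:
N = -2 (N = -3 + 1 = -2)
k(p, o) = -o/3 (k(p, o) = -(o + 0)/3 = -o/3)
A(w) = (6 + w)*(7 + w) (A(w) = (w + 6)*(w + 7) = (6 + w)*(7 + w))
A(10)*k(-3/N, 2) = (42 + 10**2 + 13*10)*(-1/3*2) = (42 + 100 + 130)*(-2/3) = 272*(-2/3) = -544/3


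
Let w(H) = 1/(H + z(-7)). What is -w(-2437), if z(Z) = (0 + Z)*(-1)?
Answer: 1/2430 ≈ 0.00041152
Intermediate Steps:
z(Z) = -Z (z(Z) = Z*(-1) = -Z)
w(H) = 1/(7 + H) (w(H) = 1/(H - 1*(-7)) = 1/(H + 7) = 1/(7 + H))
-w(-2437) = -1/(7 - 2437) = -1/(-2430) = -1*(-1/2430) = 1/2430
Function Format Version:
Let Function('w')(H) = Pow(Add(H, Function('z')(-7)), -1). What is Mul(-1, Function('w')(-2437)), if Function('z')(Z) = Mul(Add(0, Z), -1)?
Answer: Rational(1, 2430) ≈ 0.00041152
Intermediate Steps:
Function('z')(Z) = Mul(-1, Z) (Function('z')(Z) = Mul(Z, -1) = Mul(-1, Z))
Function('w')(H) = Pow(Add(7, H), -1) (Function('w')(H) = Pow(Add(H, Mul(-1, -7)), -1) = Pow(Add(H, 7), -1) = Pow(Add(7, H), -1))
Mul(-1, Function('w')(-2437)) = Mul(-1, Pow(Add(7, -2437), -1)) = Mul(-1, Pow(-2430, -1)) = Mul(-1, Rational(-1, 2430)) = Rational(1, 2430)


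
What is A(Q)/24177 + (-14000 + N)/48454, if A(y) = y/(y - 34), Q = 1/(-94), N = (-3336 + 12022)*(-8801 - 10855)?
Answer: -942687156637675/267514080609 ≈ -3523.9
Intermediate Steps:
N = -170732016 (N = 8686*(-19656) = -170732016)
Q = -1/94 ≈ -0.010638
A(y) = y/(-34 + y)
A(Q)/24177 + (-14000 + N)/48454 = -1/(94*(-34 - 1/94))/24177 + (-14000 - 170732016)/48454 = -1/(94*(-3197/94))*(1/24177) - 170746016*1/48454 = -1/94*(-94/3197)*(1/24177) - 12196144/3461 = (1/3197)*(1/24177) - 12196144/3461 = 1/77293869 - 12196144/3461 = -942687156637675/267514080609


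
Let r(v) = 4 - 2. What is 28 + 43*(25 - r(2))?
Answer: 1017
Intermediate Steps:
r(v) = 2
28 + 43*(25 - r(2)) = 28 + 43*(25 - 1*2) = 28 + 43*(25 - 2) = 28 + 43*23 = 28 + 989 = 1017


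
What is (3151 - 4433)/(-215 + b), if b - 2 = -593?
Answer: 641/403 ≈ 1.5906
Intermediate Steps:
b = -591 (b = 2 - 593 = -591)
(3151 - 4433)/(-215 + b) = (3151 - 4433)/(-215 - 591) = -1282/(-806) = -1282*(-1/806) = 641/403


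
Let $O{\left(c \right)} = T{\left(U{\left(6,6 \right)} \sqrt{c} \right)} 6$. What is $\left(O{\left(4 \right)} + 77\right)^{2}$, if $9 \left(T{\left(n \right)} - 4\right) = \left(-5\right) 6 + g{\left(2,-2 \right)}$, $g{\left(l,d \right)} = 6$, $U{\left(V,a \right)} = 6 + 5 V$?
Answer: $7225$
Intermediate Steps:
$T{\left(n \right)} = \frac{4}{3}$ ($T{\left(n \right)} = 4 + \frac{\left(-5\right) 6 + 6}{9} = 4 + \frac{-30 + 6}{9} = 4 + \frac{1}{9} \left(-24\right) = 4 - \frac{8}{3} = \frac{4}{3}$)
$O{\left(c \right)} = 8$ ($O{\left(c \right)} = \frac{4}{3} \cdot 6 = 8$)
$\left(O{\left(4 \right)} + 77\right)^{2} = \left(8 + 77\right)^{2} = 85^{2} = 7225$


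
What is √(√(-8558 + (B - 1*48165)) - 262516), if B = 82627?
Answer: 2*√(-65629 + √1619) ≈ 512.21*I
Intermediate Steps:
√(√(-8558 + (B - 1*48165)) - 262516) = √(√(-8558 + (82627 - 1*48165)) - 262516) = √(√(-8558 + (82627 - 48165)) - 262516) = √(√(-8558 + 34462) - 262516) = √(√25904 - 262516) = √(4*√1619 - 262516) = √(-262516 + 4*√1619)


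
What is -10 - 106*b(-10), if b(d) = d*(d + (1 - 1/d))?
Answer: -9444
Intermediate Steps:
b(d) = d*(1 + d - 1/d)
-10 - 106*b(-10) = -10 - 106*(-1 - 10 + (-10)²) = -10 - 106*(-1 - 10 + 100) = -10 - 106*89 = -10 - 9434 = -9444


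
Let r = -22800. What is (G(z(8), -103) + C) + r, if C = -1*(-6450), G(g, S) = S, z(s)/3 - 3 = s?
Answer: -16453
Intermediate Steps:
z(s) = 9 + 3*s
C = 6450
(G(z(8), -103) + C) + r = (-103 + 6450) - 22800 = 6347 - 22800 = -16453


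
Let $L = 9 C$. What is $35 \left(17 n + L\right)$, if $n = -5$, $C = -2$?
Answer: $-3605$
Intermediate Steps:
$L = -18$ ($L = 9 \left(-2\right) = -18$)
$35 \left(17 n + L\right) = 35 \left(17 \left(-5\right) - 18\right) = 35 \left(-85 - 18\right) = 35 \left(-103\right) = -3605$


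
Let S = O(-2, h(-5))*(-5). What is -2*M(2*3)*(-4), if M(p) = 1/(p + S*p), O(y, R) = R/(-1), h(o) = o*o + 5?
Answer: 4/453 ≈ 0.0088300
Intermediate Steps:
h(o) = 5 + o**2 (h(o) = o**2 + 5 = 5 + o**2)
O(y, R) = -R (O(y, R) = R*(-1) = -R)
S = 150 (S = -(5 + (-5)**2)*(-5) = -(5 + 25)*(-5) = -1*30*(-5) = -30*(-5) = 150)
M(p) = 1/(151*p) (M(p) = 1/(p + 150*p) = 1/(151*p))
-2*M(2*3)*(-4) = -2/(151*(2*3))*(-4) = -2/(151*6)*(-4) = -2*1/906*(-4) = -1/453*(-4) = 4/453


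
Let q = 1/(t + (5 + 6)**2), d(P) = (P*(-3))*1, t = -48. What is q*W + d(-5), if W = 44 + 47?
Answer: 1186/73 ≈ 16.247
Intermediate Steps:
d(P) = -3*P (d(P) = -3*P*1 = -3*P)
W = 91
q = 1/73 (q = 1/(-48 + (5 + 6)**2) = 1/(-48 + 11**2) = 1/(-48 + 121) = 1/73 ≈ 0.013699)
q*W + d(-5) = (1/73)*91 - 3*(-5) = 91/73 + 15 = 1186/73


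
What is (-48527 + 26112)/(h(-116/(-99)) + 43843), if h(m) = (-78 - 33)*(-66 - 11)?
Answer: -4483/10478 ≈ -0.42785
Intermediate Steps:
h(m) = 8547 (h(m) = -111*(-77) = 8547)
(-48527 + 26112)/(h(-116/(-99)) + 43843) = (-48527 + 26112)/(8547 + 43843) = -22415/52390 = -22415*1/52390 = -4483/10478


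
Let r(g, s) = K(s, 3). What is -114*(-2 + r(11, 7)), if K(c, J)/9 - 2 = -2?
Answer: 228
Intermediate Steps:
K(c, J) = 0 (K(c, J) = 18 + 9*(-2) = 18 - 18 = 0)
r(g, s) = 0
-114*(-2 + r(11, 7)) = -114*(-2 + 0) = -114*(-2) = 228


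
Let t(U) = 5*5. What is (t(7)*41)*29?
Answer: 29725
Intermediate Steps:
t(U) = 25
(t(7)*41)*29 = (25*41)*29 = 1025*29 = 29725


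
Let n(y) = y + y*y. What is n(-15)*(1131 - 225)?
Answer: 190260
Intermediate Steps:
n(y) = y + y²
n(-15)*(1131 - 225) = (-15*(1 - 15))*(1131 - 225) = -15*(-14)*906 = 210*906 = 190260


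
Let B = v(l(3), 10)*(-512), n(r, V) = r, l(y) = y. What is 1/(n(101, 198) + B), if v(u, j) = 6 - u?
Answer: -1/1435 ≈ -0.00069686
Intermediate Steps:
B = -1536 (B = (6 - 1*3)*(-512) = (6 - 3)*(-512) = 3*(-512) = -1536)
1/(n(101, 198) + B) = 1/(101 - 1536) = 1/(-1435) = -1/1435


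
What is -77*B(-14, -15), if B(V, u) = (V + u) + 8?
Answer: 1617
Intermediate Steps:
B(V, u) = 8 + V + u
-77*B(-14, -15) = -77*(8 - 14 - 15) = -77*(-21) = 1617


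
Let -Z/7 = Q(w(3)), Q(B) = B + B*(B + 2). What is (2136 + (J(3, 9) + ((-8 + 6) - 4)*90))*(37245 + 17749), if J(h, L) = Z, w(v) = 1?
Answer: 86230592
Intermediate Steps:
Q(B) = B + B*(2 + B)
Z = -28 (Z = -7*(3 + 1) = -7*4 = -28)
J(h, L) = -28
(2136 + (J(3, 9) + ((-8 + 6) - 4)*90))*(37245 + 17749) = (2136 + (-28 + ((-8 + 6) - 4)*90))*(37245 + 17749) = (2136 + (-28 + (-2 - 4)*90))*54994 = (2136 + (-28 - 6*90))*54994 = (2136 + (-28 - 540))*54994 = (2136 - 568)*54994 = 1568*54994 = 86230592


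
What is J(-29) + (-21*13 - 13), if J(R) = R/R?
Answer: -285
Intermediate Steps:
J(R) = 1
J(-29) + (-21*13 - 13) = 1 + (-21*13 - 13) = 1 + (-273 - 13) = 1 - 286 = -285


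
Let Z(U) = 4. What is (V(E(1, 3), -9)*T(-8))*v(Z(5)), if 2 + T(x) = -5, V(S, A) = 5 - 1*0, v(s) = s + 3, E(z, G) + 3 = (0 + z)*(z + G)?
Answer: -245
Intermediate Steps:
E(z, G) = -3 + z*(G + z) (E(z, G) = -3 + (0 + z)*(z + G) = -3 + z*(G + z))
v(s) = 3 + s
V(S, A) = 5 (V(S, A) = 5 + 0 = 5)
T(x) = -7 (T(x) = -2 - 5 = -7)
(V(E(1, 3), -9)*T(-8))*v(Z(5)) = (5*(-7))*(3 + 4) = -35*7 = -245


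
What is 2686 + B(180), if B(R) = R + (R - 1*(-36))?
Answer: 3082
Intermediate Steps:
B(R) = 36 + 2*R (B(R) = R + (R + 36) = R + (36 + R) = 36 + 2*R)
2686 + B(180) = 2686 + (36 + 2*180) = 2686 + (36 + 360) = 2686 + 396 = 3082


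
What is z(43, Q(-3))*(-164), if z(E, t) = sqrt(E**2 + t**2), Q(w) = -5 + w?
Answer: -164*sqrt(1913) ≈ -7173.0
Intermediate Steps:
z(43, Q(-3))*(-164) = sqrt(43**2 + (-5 - 3)**2)*(-164) = sqrt(1849 + (-8)**2)*(-164) = sqrt(1849 + 64)*(-164) = sqrt(1913)*(-164) = -164*sqrt(1913)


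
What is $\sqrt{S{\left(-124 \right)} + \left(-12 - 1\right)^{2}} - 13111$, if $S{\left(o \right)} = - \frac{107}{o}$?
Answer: $-13111 + \frac{\sqrt{652953}}{62} \approx -13098.0$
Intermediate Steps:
$\sqrt{S{\left(-124 \right)} + \left(-12 - 1\right)^{2}} - 13111 = \sqrt{- \frac{107}{-124} + \left(-12 - 1\right)^{2}} - 13111 = \sqrt{\left(-107\right) \left(- \frac{1}{124}\right) + \left(-13\right)^{2}} - 13111 = \sqrt{\frac{107}{124} + 169} - 13111 = \sqrt{\frac{21063}{124}} - 13111 = \frac{\sqrt{652953}}{62} - 13111 = -13111 + \frac{\sqrt{652953}}{62}$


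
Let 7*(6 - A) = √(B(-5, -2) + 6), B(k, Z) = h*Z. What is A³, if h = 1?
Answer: 64000/343 ≈ 186.59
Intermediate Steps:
B(k, Z) = Z (B(k, Z) = 1*Z = Z)
A = 40/7 (A = 6 - √(-2 + 6)/7 = 6 - √4/7 = 6 - ⅐*2 = 6 - 2/7 = 40/7 ≈ 5.7143)
A³ = (40/7)³ = 64000/343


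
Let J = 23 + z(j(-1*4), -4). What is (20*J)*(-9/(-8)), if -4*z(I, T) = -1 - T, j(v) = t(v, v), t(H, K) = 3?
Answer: 4005/8 ≈ 500.63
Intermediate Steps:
j(v) = 3
z(I, T) = ¼ + T/4 (z(I, T) = -(-1 - T)/4 = ¼ + T/4)
J = 89/4 (J = 23 + (¼ + (¼)*(-4)) = 23 + (¼ - 1) = 23 - ¾ = 89/4 ≈ 22.250)
(20*J)*(-9/(-8)) = (20*(89/4))*(-9/(-8)) = 445*(-9*(-⅛)) = 445*(9/8) = 4005/8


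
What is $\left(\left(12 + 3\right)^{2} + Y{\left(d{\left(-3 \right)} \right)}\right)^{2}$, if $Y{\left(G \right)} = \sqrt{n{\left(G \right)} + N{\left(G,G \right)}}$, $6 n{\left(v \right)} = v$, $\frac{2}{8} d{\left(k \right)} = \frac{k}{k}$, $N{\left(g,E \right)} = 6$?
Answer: $\frac{151895}{3} + 300 \sqrt{15} \approx 51794.0$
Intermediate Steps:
$d{\left(k \right)} = 4$ ($d{\left(k \right)} = 4 \frac{k}{k} = 4 \cdot 1 = 4$)
$n{\left(v \right)} = \frac{v}{6}$
$Y{\left(G \right)} = \sqrt{6 + \frac{G}{6}}$ ($Y{\left(G \right)} = \sqrt{\frac{G}{6} + 6} = \sqrt{6 + \frac{G}{6}}$)
$\left(\left(12 + 3\right)^{2} + Y{\left(d{\left(-3 \right)} \right)}\right)^{2} = \left(\left(12 + 3\right)^{2} + \frac{\sqrt{216 + 6 \cdot 4}}{6}\right)^{2} = \left(15^{2} + \frac{\sqrt{216 + 24}}{6}\right)^{2} = \left(225 + \frac{\sqrt{240}}{6}\right)^{2} = \left(225 + \frac{4 \sqrt{15}}{6}\right)^{2} = \left(225 + \frac{2 \sqrt{15}}{3}\right)^{2}$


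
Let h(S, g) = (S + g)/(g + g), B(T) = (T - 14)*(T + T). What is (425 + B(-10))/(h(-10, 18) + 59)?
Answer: 8145/533 ≈ 15.281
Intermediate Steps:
B(T) = 2*T*(-14 + T) (B(T) = (-14 + T)*(2*T) = 2*T*(-14 + T))
h(S, g) = (S + g)/(2*g) (h(S, g) = (S + g)/((2*g)) = (S + g)*(1/(2*g)) = (S + g)/(2*g))
(425 + B(-10))/(h(-10, 18) + 59) = (425 + 2*(-10)*(-14 - 10))/((½)*(-10 + 18)/18 + 59) = (425 + 2*(-10)*(-24))/((½)*(1/18)*8 + 59) = (425 + 480)/(2/9 + 59) = 905/(533/9) = 905*(9/533) = 8145/533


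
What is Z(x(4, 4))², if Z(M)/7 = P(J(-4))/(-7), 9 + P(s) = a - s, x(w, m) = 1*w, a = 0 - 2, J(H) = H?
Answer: 49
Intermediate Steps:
a = -2
x(w, m) = w
P(s) = -11 - s (P(s) = -9 + (-2 - s) = -11 - s)
Z(M) = 7 (Z(M) = 7*((-11 - 1*(-4))/(-7)) = 7*((-11 + 4)*(-⅐)) = 7*(-7*(-⅐)) = 7*1 = 7)
Z(x(4, 4))² = 7² = 49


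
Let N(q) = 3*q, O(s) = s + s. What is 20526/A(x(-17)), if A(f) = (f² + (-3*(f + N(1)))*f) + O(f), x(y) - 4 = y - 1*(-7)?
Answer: -3421/5 ≈ -684.20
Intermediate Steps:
x(y) = 11 + y (x(y) = 4 + (y - 1*(-7)) = 4 + (y + 7) = 4 + (7 + y) = 11 + y)
O(s) = 2*s
A(f) = f² + 2*f + f*(-9 - 3*f) (A(f) = (f² + (-3*(f + 3*1))*f) + 2*f = (f² + (-3*(f + 3))*f) + 2*f = (f² + (-3*(3 + f))*f) + 2*f = (f² + (-9 - 3*f)*f) + 2*f = (f² + f*(-9 - 3*f)) + 2*f = f² + 2*f + f*(-9 - 3*f))
20526/A(x(-17)) = 20526/(((11 - 17)*(-7 - 2*(11 - 17)))) = 20526/((-6*(-7 - 2*(-6)))) = 20526/((-6*(-7 + 12))) = 20526/((-6*5)) = 20526/(-30) = 20526*(-1/30) = -3421/5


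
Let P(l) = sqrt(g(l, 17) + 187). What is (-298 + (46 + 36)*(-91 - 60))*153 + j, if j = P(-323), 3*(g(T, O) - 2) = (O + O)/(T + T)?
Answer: -1940040 + 2*sqrt(153501)/57 ≈ -1.9400e+6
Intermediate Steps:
g(T, O) = 2 + O/(3*T) (g(T, O) = 2 + ((O + O)/(T + T))/3 = 2 + ((2*O)/((2*T)))/3 = 2 + ((2*O)*(1/(2*T)))/3 = 2 + (O/T)/3 = 2 + O/(3*T))
P(l) = sqrt(189 + 17/(3*l)) (P(l) = sqrt((2 + (1/3)*17/l) + 187) = sqrt((2 + 17/(3*l)) + 187) = sqrt(189 + 17/(3*l)))
j = 2*sqrt(153501)/57 (j = sqrt(1701 + 51/(-323))/3 = sqrt(1701 + 51*(-1/323))/3 = sqrt(1701 - 3/19)/3 = sqrt(32316/19)/3 = (2*sqrt(153501)/19)/3 = 2*sqrt(153501)/57 ≈ 13.747)
(-298 + (46 + 36)*(-91 - 60))*153 + j = (-298 + (46 + 36)*(-91 - 60))*153 + 2*sqrt(153501)/57 = (-298 + 82*(-151))*153 + 2*sqrt(153501)/57 = (-298 - 12382)*153 + 2*sqrt(153501)/57 = -12680*153 + 2*sqrt(153501)/57 = -1940040 + 2*sqrt(153501)/57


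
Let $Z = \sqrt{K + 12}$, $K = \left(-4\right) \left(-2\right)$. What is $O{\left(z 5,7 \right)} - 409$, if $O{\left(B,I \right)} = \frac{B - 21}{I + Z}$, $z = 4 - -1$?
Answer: $- \frac{11833}{29} - \frac{8 \sqrt{5}}{29} \approx -408.65$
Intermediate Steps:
$K = 8$
$Z = 2 \sqrt{5}$ ($Z = \sqrt{8 + 12} = \sqrt{20} = 2 \sqrt{5} \approx 4.4721$)
$z = 5$ ($z = 4 + 1 = 5$)
$O{\left(B,I \right)} = \frac{-21 + B}{I + 2 \sqrt{5}}$ ($O{\left(B,I \right)} = \frac{B - 21}{I + 2 \sqrt{5}} = \frac{-21 + B}{I + 2 \sqrt{5}}$)
$O{\left(z 5,7 \right)} - 409 = \frac{-21 + 5 \cdot 5}{7 + 2 \sqrt{5}} - 409 = \frac{-21 + 25}{7 + 2 \sqrt{5}} - 409 = \frac{1}{7 + 2 \sqrt{5}} \cdot 4 - 409 = \frac{4}{7 + 2 \sqrt{5}} - 409 = -409 + \frac{4}{7 + 2 \sqrt{5}}$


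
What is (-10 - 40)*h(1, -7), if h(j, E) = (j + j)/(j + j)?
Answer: -50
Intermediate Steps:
h(j, E) = 1 (h(j, E) = (2*j)/((2*j)) = (2*j)*(1/(2*j)) = 1)
(-10 - 40)*h(1, -7) = (-10 - 40)*1 = -50*1 = -50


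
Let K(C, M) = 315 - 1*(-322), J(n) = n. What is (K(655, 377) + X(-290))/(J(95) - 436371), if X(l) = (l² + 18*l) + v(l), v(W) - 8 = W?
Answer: -79235/436276 ≈ -0.18162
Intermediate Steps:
v(W) = 8 + W
X(l) = 8 + l² + 19*l (X(l) = (l² + 18*l) + (8 + l) = 8 + l² + 19*l)
K(C, M) = 637 (K(C, M) = 315 + 322 = 637)
(K(655, 377) + X(-290))/(J(95) - 436371) = (637 + (8 + (-290)² + 19*(-290)))/(95 - 436371) = (637 + (8 + 84100 - 5510))/(-436276) = (637 + 78598)*(-1/436276) = 79235*(-1/436276) = -79235/436276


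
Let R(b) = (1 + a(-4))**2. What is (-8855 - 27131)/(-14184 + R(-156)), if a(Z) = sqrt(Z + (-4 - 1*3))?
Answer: 17993*I/(sqrt(11) + 7097*I) ≈ 2.5353 + 0.0011848*I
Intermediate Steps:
a(Z) = sqrt(-7 + Z) (a(Z) = sqrt(Z + (-4 - 3)) = sqrt(Z - 7) = sqrt(-7 + Z))
R(b) = (1 + I*sqrt(11))**2 (R(b) = (1 + sqrt(-7 - 4))**2 = (1 + sqrt(-11))**2 = (1 + I*sqrt(11))**2)
(-8855 - 27131)/(-14184 + R(-156)) = (-8855 - 27131)/(-14184 + (1 + I*sqrt(11))**2) = -35986/(-14184 + (1 + I*sqrt(11))**2)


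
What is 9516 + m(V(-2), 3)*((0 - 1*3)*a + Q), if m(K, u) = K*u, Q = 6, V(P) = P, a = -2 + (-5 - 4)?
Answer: 9282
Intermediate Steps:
a = -11 (a = -2 - 9 = -11)
9516 + m(V(-2), 3)*((0 - 1*3)*a + Q) = 9516 + (-2*3)*((0 - 1*3)*(-11) + 6) = 9516 - 6*((0 - 3)*(-11) + 6) = 9516 - 6*(-3*(-11) + 6) = 9516 - 6*(33 + 6) = 9516 - 6*39 = 9516 - 234 = 9282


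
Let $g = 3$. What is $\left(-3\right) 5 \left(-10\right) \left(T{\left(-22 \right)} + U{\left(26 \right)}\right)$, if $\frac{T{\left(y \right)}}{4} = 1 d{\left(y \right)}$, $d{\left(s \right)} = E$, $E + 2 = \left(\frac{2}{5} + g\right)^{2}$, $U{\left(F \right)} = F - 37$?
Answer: $4086$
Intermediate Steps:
$U{\left(F \right)} = -37 + F$
$E = \frac{239}{25}$ ($E = -2 + \left(\frac{2}{5} + 3\right)^{2} = -2 + \left(\frac{17}{5}\right)^{2} = -2 + \frac{289}{25} = \frac{239}{25} \approx 9.56$)
$d{\left(s \right)} = \frac{239}{25}$
$T{\left(y \right)} = \frac{956}{25}$ ($T{\left(y \right)} = 4 \cdot 1 \cdot \frac{239}{25} = 4 \cdot \frac{239}{25} = \frac{956}{25}$)
$\left(-3\right) 5 \left(-10\right) \left(T{\left(-22 \right)} + U{\left(26 \right)}\right) = \left(-3\right) 5 \left(-10\right) \left(\frac{956}{25} + \left(-37 + 26\right)\right) = \left(-15\right) \left(-10\right) \left(\frac{956}{25} - 11\right) = 150 \cdot \frac{681}{25} = 4086$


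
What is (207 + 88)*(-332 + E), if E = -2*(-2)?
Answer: -96760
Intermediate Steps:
E = 4
(207 + 88)*(-332 + E) = (207 + 88)*(-332 + 4) = 295*(-328) = -96760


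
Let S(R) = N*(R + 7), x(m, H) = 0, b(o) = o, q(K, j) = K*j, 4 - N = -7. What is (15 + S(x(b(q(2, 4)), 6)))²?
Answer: 8464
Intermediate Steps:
N = 11 (N = 4 - 1*(-7) = 4 + 7 = 11)
S(R) = 77 + 11*R (S(R) = 11*(R + 7) = 11*(7 + R) = 77 + 11*R)
(15 + S(x(b(q(2, 4)), 6)))² = (15 + (77 + 11*0))² = (15 + (77 + 0))² = (15 + 77)² = 92² = 8464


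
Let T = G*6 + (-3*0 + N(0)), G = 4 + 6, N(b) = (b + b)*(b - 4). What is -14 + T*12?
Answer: 706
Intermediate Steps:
N(b) = 2*b*(-4 + b) (N(b) = (2*b)*(-4 + b) = 2*b*(-4 + b))
G = 10
T = 60 (T = 10*6 + (-3*0 + 2*0*(-4 + 0)) = 60 + (0 + 2*0*(-4)) = 60 + (0 + 0) = 60 + 0 = 60)
-14 + T*12 = -14 + 60*12 = -14 + 720 = 706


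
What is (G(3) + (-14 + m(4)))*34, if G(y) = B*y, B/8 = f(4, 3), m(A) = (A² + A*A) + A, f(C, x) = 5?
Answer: 4828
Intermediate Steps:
m(A) = A + 2*A² (m(A) = (A² + A²) + A = 2*A² + A = A + 2*A²)
B = 40 (B = 8*5 = 40)
G(y) = 40*y
(G(3) + (-14 + m(4)))*34 = (40*3 + (-14 + 4*(1 + 2*4)))*34 = (120 + (-14 + 4*(1 + 8)))*34 = (120 + (-14 + 4*9))*34 = (120 + (-14 + 36))*34 = (120 + 22)*34 = 142*34 = 4828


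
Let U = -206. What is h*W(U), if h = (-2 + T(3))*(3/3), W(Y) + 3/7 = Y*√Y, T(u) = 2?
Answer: 0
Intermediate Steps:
W(Y) = -3/7 + Y^(3/2) (W(Y) = -3/7 + Y*√Y = -3/7 + Y^(3/2))
h = 0 (h = (-2 + 2)*(3/3) = 0*(3*(⅓)) = 0*1 = 0)
h*W(U) = 0*(-3/7 + (-206)^(3/2)) = 0*(-3/7 - 206*I*√206) = 0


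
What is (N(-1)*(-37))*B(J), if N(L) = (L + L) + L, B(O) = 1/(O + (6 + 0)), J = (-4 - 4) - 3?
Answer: -111/5 ≈ -22.200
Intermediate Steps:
J = -11 (J = -8 - 3 = -11)
B(O) = 1/(6 + O) (B(O) = 1/(O + 6) = 1/(6 + O))
N(L) = 3*L (N(L) = 2*L + L = 3*L)
(N(-1)*(-37))*B(J) = ((3*(-1))*(-37))/(6 - 11) = -3*(-37)/(-5) = 111*(-⅕) = -111/5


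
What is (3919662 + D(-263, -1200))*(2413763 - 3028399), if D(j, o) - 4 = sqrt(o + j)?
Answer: -2409167831576 - 614636*I*sqrt(1463) ≈ -2.4092e+12 - 2.3509e+7*I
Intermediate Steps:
D(j, o) = 4 + sqrt(j + o) (D(j, o) = 4 + sqrt(o + j) = 4 + sqrt(j + o))
(3919662 + D(-263, -1200))*(2413763 - 3028399) = (3919662 + (4 + sqrt(-263 - 1200)))*(2413763 - 3028399) = (3919662 + (4 + sqrt(-1463)))*(-614636) = (3919662 + (4 + I*sqrt(1463)))*(-614636) = (3919666 + I*sqrt(1463))*(-614636) = -2409167831576 - 614636*I*sqrt(1463)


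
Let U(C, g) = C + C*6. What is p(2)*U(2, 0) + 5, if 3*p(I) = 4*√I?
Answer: 5 + 56*√2/3 ≈ 31.399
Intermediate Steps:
p(I) = 4*√I/3 (p(I) = (4*√I)/3 = 4*√I/3)
U(C, g) = 7*C (U(C, g) = C + 6*C = 7*C)
p(2)*U(2, 0) + 5 = (4*√2/3)*(7*2) + 5 = (4*√2/3)*14 + 5 = 56*√2/3 + 5 = 5 + 56*√2/3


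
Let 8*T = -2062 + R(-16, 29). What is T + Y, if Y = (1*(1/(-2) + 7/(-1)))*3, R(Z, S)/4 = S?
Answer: -1063/4 ≈ -265.75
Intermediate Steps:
R(Z, S) = 4*S
Y = -45/2 (Y = (1*(1*(-½) + 7*(-1)))*3 = (1*(-½ - 7))*3 = (1*(-15/2))*3 = -15/2*3 = -45/2 ≈ -22.500)
T = -973/4 (T = (-2062 + 4*29)/8 = (-2062 + 116)/8 = (⅛)*(-1946) = -973/4 ≈ -243.25)
T + Y = -973/4 - 45/2 = -1063/4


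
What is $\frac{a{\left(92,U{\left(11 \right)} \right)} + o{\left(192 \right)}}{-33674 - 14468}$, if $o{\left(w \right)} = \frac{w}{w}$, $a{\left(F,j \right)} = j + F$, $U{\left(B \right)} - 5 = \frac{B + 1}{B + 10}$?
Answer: $- \frac{345}{168497} \approx -0.0020475$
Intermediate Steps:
$U{\left(B \right)} = 5 + \frac{1 + B}{10 + B}$ ($U{\left(B \right)} = 5 + \frac{B + 1}{B + 10} = 5 + \frac{1 + B}{10 + B}$)
$a{\left(F,j \right)} = F + j$
$o{\left(w \right)} = 1$
$\frac{a{\left(92,U{\left(11 \right)} \right)} + o{\left(192 \right)}}{-33674 - 14468} = \frac{\left(92 + \frac{3 \left(17 + 2 \cdot 11\right)}{10 + 11}\right) + 1}{-33674 - 14468} = \frac{\left(92 + \frac{3 \left(17 + 22\right)}{21}\right) + 1}{-48142} = \left(\left(92 + 3 \cdot \frac{1}{21} \cdot 39\right) + 1\right) \left(- \frac{1}{48142}\right) = \left(\left(92 + \frac{39}{7}\right) + 1\right) \left(- \frac{1}{48142}\right) = \left(\frac{683}{7} + 1\right) \left(- \frac{1}{48142}\right) = \frac{690}{7} \left(- \frac{1}{48142}\right) = - \frac{345}{168497}$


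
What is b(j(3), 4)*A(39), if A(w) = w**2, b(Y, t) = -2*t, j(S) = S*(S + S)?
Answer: -12168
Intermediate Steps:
j(S) = 2*S**2 (j(S) = S*(2*S) = 2*S**2)
b(j(3), 4)*A(39) = -2*4*39**2 = -8*1521 = -12168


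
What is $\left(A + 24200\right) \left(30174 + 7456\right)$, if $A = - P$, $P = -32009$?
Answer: $2115144670$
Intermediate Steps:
$A = 32009$ ($A = \left(-1\right) \left(-32009\right) = 32009$)
$\left(A + 24200\right) \left(30174 + 7456\right) = \left(32009 + 24200\right) \left(30174 + 7456\right) = 56209 \cdot 37630 = 2115144670$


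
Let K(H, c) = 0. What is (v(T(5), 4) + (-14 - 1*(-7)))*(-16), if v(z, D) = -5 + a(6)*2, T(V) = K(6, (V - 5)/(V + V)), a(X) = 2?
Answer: 128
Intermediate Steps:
T(V) = 0
v(z, D) = -1 (v(z, D) = -5 + 2*2 = -5 + 4 = -1)
(v(T(5), 4) + (-14 - 1*(-7)))*(-16) = (-1 + (-14 - 1*(-7)))*(-16) = (-1 + (-14 + 7))*(-16) = (-1 - 7)*(-16) = -8*(-16) = 128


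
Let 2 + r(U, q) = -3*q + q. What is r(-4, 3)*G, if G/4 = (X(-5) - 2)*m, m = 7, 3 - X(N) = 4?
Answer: 672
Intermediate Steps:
X(N) = -1 (X(N) = 3 - 1*4 = 3 - 4 = -1)
r(U, q) = -2 - 2*q (r(U, q) = -2 + (-3*q + q) = -2 - 2*q)
G = -84 (G = 4*((-1 - 2)*7) = 4*(-3*7) = 4*(-21) = -84)
r(-4, 3)*G = (-2 - 2*3)*(-84) = (-2 - 6)*(-84) = -8*(-84) = 672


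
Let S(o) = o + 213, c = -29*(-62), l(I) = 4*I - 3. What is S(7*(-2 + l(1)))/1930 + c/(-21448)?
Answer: 237037/10348660 ≈ 0.022905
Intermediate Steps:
l(I) = -3 + 4*I
c = 1798
S(o) = 213 + o
S(7*(-2 + l(1)))/1930 + c/(-21448) = (213 + 7*(-2 + (-3 + 4*1)))/1930 + 1798/(-21448) = (213 + 7*(-2 + (-3 + 4)))*(1/1930) + 1798*(-1/21448) = (213 + 7*(-2 + 1))*(1/1930) - 899/10724 = (213 + 7*(-1))*(1/1930) - 899/10724 = (213 - 7)*(1/1930) - 899/10724 = 206*(1/1930) - 899/10724 = 103/965 - 899/10724 = 237037/10348660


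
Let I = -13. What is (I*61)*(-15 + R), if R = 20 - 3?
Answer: -1586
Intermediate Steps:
R = 17
(I*61)*(-15 + R) = (-13*61)*(-15 + 17) = -793*2 = -1586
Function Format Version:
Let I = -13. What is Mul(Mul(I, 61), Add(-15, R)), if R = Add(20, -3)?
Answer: -1586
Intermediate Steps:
R = 17
Mul(Mul(I, 61), Add(-15, R)) = Mul(Mul(-13, 61), Add(-15, 17)) = Mul(-793, 2) = -1586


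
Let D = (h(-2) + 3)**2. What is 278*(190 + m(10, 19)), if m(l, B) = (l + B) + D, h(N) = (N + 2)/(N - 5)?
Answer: 63384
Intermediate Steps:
h(N) = (2 + N)/(-5 + N)
D = 9 (D = ((2 - 2)/(-5 - 2) + 3)**2 = (0/(-7) + 3)**2 = (-1/7*0 + 3)**2 = (0 + 3)**2 = 3**2 = 9)
m(l, B) = 9 + B + l (m(l, B) = (l + B) + 9 = (B + l) + 9 = 9 + B + l)
278*(190 + m(10, 19)) = 278*(190 + (9 + 19 + 10)) = 278*(190 + 38) = 278*228 = 63384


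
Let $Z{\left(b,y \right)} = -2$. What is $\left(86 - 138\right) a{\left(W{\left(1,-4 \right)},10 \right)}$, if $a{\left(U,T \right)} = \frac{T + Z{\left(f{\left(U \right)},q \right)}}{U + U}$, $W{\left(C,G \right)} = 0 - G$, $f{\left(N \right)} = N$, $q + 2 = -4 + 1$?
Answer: $-52$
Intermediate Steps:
$q = -5$ ($q = -2 + \left(-4 + 1\right) = -2 - 3 = -5$)
$W{\left(C,G \right)} = - G$
$a{\left(U,T \right)} = \frac{-2 + T}{2 U}$ ($a{\left(U,T \right)} = \frac{T - 2}{U + U} = \frac{-2 + T}{2 U}$)
$\left(86 - 138\right) a{\left(W{\left(1,-4 \right)},10 \right)} = \left(86 - 138\right) \frac{-2 + 10}{2 \left(\left(-1\right) \left(-4\right)\right)} = - 52 \cdot \frac{1}{2} \cdot \frac{1}{4} \cdot 8 = \left(-52\right) 1 = -52$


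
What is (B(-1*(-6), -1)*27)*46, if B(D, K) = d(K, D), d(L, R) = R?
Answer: 7452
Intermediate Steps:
B(D, K) = D
(B(-1*(-6), -1)*27)*46 = (-1*(-6)*27)*46 = (6*27)*46 = 162*46 = 7452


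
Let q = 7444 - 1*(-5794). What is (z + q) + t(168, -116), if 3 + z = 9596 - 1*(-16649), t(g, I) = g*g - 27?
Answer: 67677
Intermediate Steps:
t(g, I) = -27 + g² (t(g, I) = g² - 27 = -27 + g²)
q = 13238 (q = 7444 + 5794 = 13238)
z = 26242 (z = -3 + (9596 - 1*(-16649)) = -3 + (9596 + 16649) = -3 + 26245 = 26242)
(z + q) + t(168, -116) = (26242 + 13238) + (-27 + 168²) = 39480 + (-27 + 28224) = 39480 + 28197 = 67677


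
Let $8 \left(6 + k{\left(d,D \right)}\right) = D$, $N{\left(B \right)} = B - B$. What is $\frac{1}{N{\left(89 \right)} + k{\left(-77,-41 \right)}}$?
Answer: $- \frac{8}{89} \approx -0.089888$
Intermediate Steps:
$N{\left(B \right)} = 0$
$k{\left(d,D \right)} = -6 + \frac{D}{8}$
$\frac{1}{N{\left(89 \right)} + k{\left(-77,-41 \right)}} = \frac{1}{0 + \left(-6 + \frac{1}{8} \left(-41\right)\right)} = \frac{1}{0 - \frac{89}{8}} = \frac{1}{- \frac{89}{8}} = - \frac{8}{89}$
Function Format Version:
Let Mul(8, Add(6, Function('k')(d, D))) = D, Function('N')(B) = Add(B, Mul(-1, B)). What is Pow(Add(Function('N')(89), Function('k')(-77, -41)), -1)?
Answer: Rational(-8, 89) ≈ -0.089888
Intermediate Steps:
Function('N')(B) = 0
Function('k')(d, D) = Add(-6, Mul(Rational(1, 8), D))
Pow(Add(Function('N')(89), Function('k')(-77, -41)), -1) = Pow(Add(0, Add(-6, Mul(Rational(1, 8), -41))), -1) = Pow(Add(0, Add(-6, Rational(-41, 8))), -1) = Pow(Add(0, Rational(-89, 8)), -1) = Pow(Rational(-89, 8), -1) = Rational(-8, 89)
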